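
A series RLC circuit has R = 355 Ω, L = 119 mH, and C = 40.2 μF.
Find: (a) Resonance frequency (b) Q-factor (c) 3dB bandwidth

Step 1 — Resonance condition Im(Z)=0 gives ω₀ = 1/√(LC).
Step 2 — ω₀ = 1/√(0.119·4.02e-05) = 457.2 rad/s.
Step 3 — f₀ = ω₀/(2π) = 72.77 Hz.
Step 4 — Series Q: Q = ω₀L/R = 457.2·0.119/355 = 0.1533.
Step 5 — 3dB bandwidth: Δω = ω₀/Q = 2983 rad/s; BW = Δω/(2π) = 474.8 Hz.

(a) f₀ = 72.77 Hz  (b) Q = 0.1533  (c) BW = 474.8 Hz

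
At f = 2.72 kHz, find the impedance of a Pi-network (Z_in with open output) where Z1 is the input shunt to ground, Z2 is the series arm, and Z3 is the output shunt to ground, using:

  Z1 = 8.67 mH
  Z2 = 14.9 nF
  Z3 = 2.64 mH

Step 1 — Angular frequency: ω = 2π·f = 2π·2720 = 1.709e+04 rad/s.
Step 2 — Component impedances:
  Z1: Z = jωL = j·1.709e+04·0.00867 = 0 + j148.2 Ω
  Z2: Z = 1/(jωC) = -j/(ω·C) = 0 - j3927 Ω
  Z3: Z = jωL = j·1.709e+04·0.00264 = 0 + j45.12 Ω
Step 3 — With open output, the series arm Z2 and the output shunt Z3 appear in series to ground: Z2 + Z3 = 0 - j3882 Ω.
Step 4 — Parallel with input shunt Z1: Z_in = Z1 || (Z2 + Z3) = 0 + j154.1 Ω = 154.1∠90.0° Ω.

Z = 0 + j154.1 Ω = 154.1∠90.0° Ω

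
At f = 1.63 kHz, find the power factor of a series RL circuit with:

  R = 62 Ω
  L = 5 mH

Step 1 — Angular frequency: ω = 2π·f = 2π·1630 = 1.024e+04 rad/s.
Step 2 — Component impedances:
  R: Z = R = 62 Ω
  L: Z = jωL = j·1.024e+04·0.005 = 0 + j51.21 Ω
Step 3 — Series combination: Z_total = R + L = 62 + j51.21 Ω = 80.41∠39.6° Ω.
Step 4 — Power factor: PF = cos(φ) = Re(Z)/|Z| = 62/80.41 = 0.771.
Step 5 — Type: Im(Z) = 51.21 ⇒ lagging (phase φ = 39.6°).

PF = 0.771 (lagging, φ = 39.6°)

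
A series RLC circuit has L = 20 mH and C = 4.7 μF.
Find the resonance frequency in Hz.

Step 1 — Resonance condition Im(Z)=0 gives ω₀ = 1/√(LC).
Step 2 — ω₀ = 1/√(0.02·4.7e-06) = 3262 rad/s.
Step 3 — f₀ = ω₀/(2π) = 519.1 Hz.

f₀ = 519.1 Hz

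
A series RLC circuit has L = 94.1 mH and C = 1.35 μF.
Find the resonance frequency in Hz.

Step 1 — Resonance condition Im(Z)=0 gives ω₀ = 1/√(LC).
Step 2 — ω₀ = 1/√(0.0941·1.35e-06) = 2806 rad/s.
Step 3 — f₀ = ω₀/(2π) = 446.5 Hz.

f₀ = 446.5 Hz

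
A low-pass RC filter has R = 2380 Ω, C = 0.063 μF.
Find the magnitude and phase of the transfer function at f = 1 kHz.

Step 1 — Angular frequency: ω = 2π·1000 = 6283 rad/s.
Step 2 — Transfer function: H(jω) = 1/(1 + jωRC).
Step 3 — Denominator: 1 + jωRC = 1 + j·6283·2380·6.3e-08 = 1 + j0.9421.
Step 4 — H = 0.5298 - j0.4991.
Step 5 — Magnitude: |H| = 0.7279 (-2.8 dB); phase: φ = -43.3°.

|H| = 0.7279 (-2.8 dB), φ = -43.3°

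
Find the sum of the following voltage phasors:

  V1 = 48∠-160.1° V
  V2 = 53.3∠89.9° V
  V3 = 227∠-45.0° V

Step 1 — Convert each phasor to rectangular form:
  V1 = 48·(cos(-160.1°) + j·sin(-160.1°)) = -45.13 - j16.34 V
  V2 = 53.3·(cos(89.9°) + j·sin(89.9°)) = 0.09303 + j53.3 V
  V3 = 227·(cos(-45.0°) + j·sin(-45.0°)) = 160.5 - j160.5 V
Step 2 — Sum components: V_total = 115.5 - j123.6 V.
Step 3 — Convert to polar: |V_total| = 169.1 V, ∠V_total = -46.9°.

V_total = 169.1∠-46.9° V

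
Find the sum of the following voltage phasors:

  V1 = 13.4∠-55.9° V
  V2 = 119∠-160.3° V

Step 1 — Convert each phasor to rectangular form:
  V1 = 13.4·(cos(-55.9°) + j·sin(-55.9°)) = 7.513 - j11.1 V
  V2 = 119·(cos(-160.3°) + j·sin(-160.3°)) = -112 - j40.11 V
Step 2 — Sum components: V_total = -104.5 - j51.21 V.
Step 3 — Convert to polar: |V_total| = 116.4 V, ∠V_total = -153.9°.

V_total = 116.4∠-153.9° V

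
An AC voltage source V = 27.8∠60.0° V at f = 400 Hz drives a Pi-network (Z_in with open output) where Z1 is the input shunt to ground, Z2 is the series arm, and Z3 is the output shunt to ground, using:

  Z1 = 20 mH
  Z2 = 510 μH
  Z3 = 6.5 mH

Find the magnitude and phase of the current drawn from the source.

Step 1 — Angular frequency: ω = 2π·f = 2π·400 = 2513 rad/s.
Step 2 — Component impedances:
  Z1: Z = jωL = j·2513·0.02 = 0 + j50.27 Ω
  Z2: Z = jωL = j·2513·0.00051 = 0 + j1.282 Ω
  Z3: Z = jωL = j·2513·0.0065 = 0 + j16.34 Ω
Step 3 — With open output, the series arm Z2 and the output shunt Z3 appear in series to ground: Z2 + Z3 = 0 + j17.62 Ω.
Step 4 — Parallel with input shunt Z1: Z_in = Z1 || (Z2 + Z3) = 0 + j13.05 Ω = 13.05∠90.0° Ω.
Step 5 — Source phasor: V = 27.8∠60.0° V = 13.9 + j24.08 V.
Step 6 — Ohm's law: I = V / Z_total = (13.9 + j24.08) / (0 + j13.05) = 1.845 - j1.065 A.
Step 7 — Convert to polar: |I| = 2.131 A, ∠I = -30.0°.

I = 2.131∠-30.0° A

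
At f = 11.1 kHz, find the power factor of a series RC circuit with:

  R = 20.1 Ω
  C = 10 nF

Step 1 — Angular frequency: ω = 2π·f = 2π·1.11e+04 = 6.974e+04 rad/s.
Step 2 — Component impedances:
  R: Z = R = 20.1 Ω
  C: Z = 1/(jωC) = -j/(ω·C) = 0 - j1434 Ω
Step 3 — Series combination: Z_total = R + C = 20.1 - j1434 Ω = 1434∠-89.2° Ω.
Step 4 — Power factor: PF = cos(φ) = Re(Z)/|Z| = 20.1/1434 = 0.01402.
Step 5 — Type: Im(Z) = -1434 ⇒ leading (phase φ = -89.2°).

PF = 0.01402 (leading, φ = -89.2°)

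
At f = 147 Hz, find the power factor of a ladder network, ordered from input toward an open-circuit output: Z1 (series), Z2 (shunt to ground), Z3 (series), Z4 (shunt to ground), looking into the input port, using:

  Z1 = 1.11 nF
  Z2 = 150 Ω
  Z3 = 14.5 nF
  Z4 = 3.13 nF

Step 1 — Angular frequency: ω = 2π·f = 2π·147 = 923.6 rad/s.
Step 2 — Component impedances:
  Z1: Z = 1/(jωC) = -j/(ω·C) = 0 - j9.754e+05 Ω
  Z2: Z = R = 150 Ω
  Z3: Z = 1/(jωC) = -j/(ω·C) = 0 - j7.467e+04 Ω
  Z4: Z = 1/(jωC) = -j/(ω·C) = 0 - j3.459e+05 Ω
Step 3 — Ladder network (open output): work backward from the far end, alternating series and parallel combinations. Z_in = 150 - j9.754e+05 Ω = 9.754e+05∠-90.0° Ω.
Step 4 — Power factor: PF = cos(φ) = Re(Z)/|Z| = 150/9.754e+05 = 0.0001538.
Step 5 — Type: Im(Z) = -9.754e+05 ⇒ leading (phase φ = -90.0°).

PF = 0.0001538 (leading, φ = -90.0°)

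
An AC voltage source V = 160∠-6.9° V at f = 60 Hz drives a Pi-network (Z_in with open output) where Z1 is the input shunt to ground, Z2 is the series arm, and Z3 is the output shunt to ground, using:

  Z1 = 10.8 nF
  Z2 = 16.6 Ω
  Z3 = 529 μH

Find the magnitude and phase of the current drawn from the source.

Step 1 — Angular frequency: ω = 2π·f = 2π·60 = 377 rad/s.
Step 2 — Component impedances:
  Z1: Z = 1/(jωC) = -j/(ω·C) = 0 - j2.456e+05 Ω
  Z2: Z = R = 16.6 Ω
  Z3: Z = jωL = j·377·0.000529 = 0 + j0.1994 Ω
Step 3 — With open output, the series arm Z2 and the output shunt Z3 appear in series to ground: Z2 + Z3 = 16.6 + j0.1994 Ω.
Step 4 — Parallel with input shunt Z1: Z_in = Z1 || (Z2 + Z3) = 16.6 + j0.1983 Ω = 16.6∠0.7° Ω.
Step 5 — Source phasor: V = 160∠-6.9° V = 158.8 - j19.22 V.
Step 6 — Ohm's law: I = V / Z_total = (158.8 - j19.22) / (16.6 + j0.1983) = 9.554 - j1.272 A.
Step 7 — Convert to polar: |I| = 9.638 A, ∠I = -7.6°.

I = 9.638∠-7.6° A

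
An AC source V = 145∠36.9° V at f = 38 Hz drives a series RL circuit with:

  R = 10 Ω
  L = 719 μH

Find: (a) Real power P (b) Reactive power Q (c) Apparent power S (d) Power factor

Step 1 — Angular frequency: ω = 2π·f = 2π·38 = 238.8 rad/s.
Step 2 — Component impedances:
  R: Z = R = 10 Ω
  L: Z = jωL = j·238.8·0.000719 = 0 + j0.1717 Ω
Step 3 — Series combination: Z_total = R + L = 10 + j0.1717 Ω = 10∠1.0° Ω.
Step 4 — Source phasor: V = 145∠36.9° V = 116 + j87.06 V.
Step 5 — Current: I = V / Z = 11.74 + j8.505 A = 14.5∠35.9° A.
Step 6 — Complex power: S = V·I* = 2102 + j36.08 VA.
Step 7 — Real power: P = Re(S) = 2102 W.
Step 8 — Reactive power: Q = Im(S) = 36.08 VAR.
Step 9 — Apparent power: |S| = 2102 VA.
Step 10 — Power factor: PF = P/|S| = 0.9999 (lagging).

(a) P = 2102 W  (b) Q = 36.08 VAR  (c) S = 2102 VA  (d) PF = 0.9999 (lagging)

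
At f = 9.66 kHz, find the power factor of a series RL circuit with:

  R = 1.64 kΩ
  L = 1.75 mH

Step 1 — Angular frequency: ω = 2π·f = 2π·9660 = 6.07e+04 rad/s.
Step 2 — Component impedances:
  R: Z = R = 1640 Ω
  L: Z = jωL = j·6.07e+04·0.00175 = 0 + j106.2 Ω
Step 3 — Series combination: Z_total = R + L = 1640 + j106.2 Ω = 1643∠3.7° Ω.
Step 4 — Power factor: PF = cos(φ) = Re(Z)/|Z| = 1640/1643.4 = 0.9979.
Step 5 — Type: Im(Z) = 106.2 ⇒ lagging (phase φ = 3.7°).

PF = 0.9979 (lagging, φ = 3.7°)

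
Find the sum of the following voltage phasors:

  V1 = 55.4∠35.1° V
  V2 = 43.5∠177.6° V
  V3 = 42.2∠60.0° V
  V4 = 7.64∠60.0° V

Step 1 — Convert each phasor to rectangular form:
  V1 = 55.4·(cos(35.1°) + j·sin(35.1°)) = 45.33 + j31.86 V
  V2 = 43.5·(cos(177.6°) + j·sin(177.6°)) = -43.46 + j1.822 V
  V3 = 42.2·(cos(60.0°) + j·sin(60.0°)) = 21.1 + j36.55 V
  V4 = 7.64·(cos(60.0°) + j·sin(60.0°)) = 3.82 + j6.616 V
Step 2 — Sum components: V_total = 26.78 + j76.84 V.
Step 3 — Convert to polar: |V_total| = 81.37 V, ∠V_total = 70.8°.

V_total = 81.37∠70.8° V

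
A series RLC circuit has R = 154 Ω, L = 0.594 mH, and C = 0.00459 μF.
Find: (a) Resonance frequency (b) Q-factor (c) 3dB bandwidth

Step 1 — Resonance condition Im(Z)=0 gives ω₀ = 1/√(LC).
Step 2 — ω₀ = 1/√(0.000594·4.59e-09) = 6.056e+05 rad/s.
Step 3 — f₀ = ω₀/(2π) = 9.639e+04 Hz.
Step 4 — Series Q: Q = ω₀L/R = 6.056e+05·0.000594/154 = 2.336.
Step 5 — 3dB bandwidth: Δω = ω₀/Q = 2.593e+05 rad/s; BW = Δω/(2π) = 4.126e+04 Hz.

(a) f₀ = 9.639e+04 Hz  (b) Q = 2.336  (c) BW = 4.126e+04 Hz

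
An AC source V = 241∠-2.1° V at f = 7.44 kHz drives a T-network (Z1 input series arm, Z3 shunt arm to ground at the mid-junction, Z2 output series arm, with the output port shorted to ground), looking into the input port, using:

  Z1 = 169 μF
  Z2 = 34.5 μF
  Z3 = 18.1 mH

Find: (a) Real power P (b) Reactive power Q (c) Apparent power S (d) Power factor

Step 1 — Angular frequency: ω = 2π·f = 2π·7440 = 4.675e+04 rad/s.
Step 2 — Component impedances:
  Z1: Z = 1/(jωC) = -j/(ω·C) = 0 - j0.1266 Ω
  Z2: Z = 1/(jωC) = -j/(ω·C) = 0 - j0.6201 Ω
  Z3: Z = jωL = j·4.675e+04·0.0181 = 0 + j846.1 Ω
Step 3 — With the output port shorted to ground, the output series arm Z2 runs from the junction to ground; the shunt arm Z3 also runs from the junction to ground. They appear in parallel: Z3 || Z2 = 0 - j0.6205 Ω.
Step 4 — Series with input arm Z1: Z_in = Z1 + (Z3 || Z2) = 0 - j0.7471 Ω = 0.7471∠-90.0° Ω.
Step 5 — Source phasor: V = 241∠-2.1° V = 240.8 - j8.831 V.
Step 6 — Current: I = V / Z = 11.82 + j322.4 A = 322.6∠87.9° A.
Step 7 — Complex power: S = V·I* = 0 - j7.774e+04 VA.
Step 8 — Real power: P = Re(S) = 0 W.
Step 9 — Reactive power: Q = Im(S) = -7.774e+04 VAR.
Step 10 — Apparent power: |S| = 7.774e+04 VA.
Step 11 — Power factor: PF = P/|S| = 0 (leading).

(a) P = 0 W  (b) Q = -7.774e+04 VAR  (c) S = 7.774e+04 VA  (d) PF = 0 (leading)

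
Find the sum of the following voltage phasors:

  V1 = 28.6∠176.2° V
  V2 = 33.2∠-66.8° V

Step 1 — Convert each phasor to rectangular form:
  V1 = 28.6·(cos(176.2°) + j·sin(176.2°)) = -28.54 + j1.895 V
  V2 = 33.2·(cos(-66.8°) + j·sin(-66.8°)) = 13.08 - j30.52 V
Step 2 — Sum components: V_total = -15.46 - j28.62 V.
Step 3 — Convert to polar: |V_total| = 32.53 V, ∠V_total = -118.4°.

V_total = 32.53∠-118.4° V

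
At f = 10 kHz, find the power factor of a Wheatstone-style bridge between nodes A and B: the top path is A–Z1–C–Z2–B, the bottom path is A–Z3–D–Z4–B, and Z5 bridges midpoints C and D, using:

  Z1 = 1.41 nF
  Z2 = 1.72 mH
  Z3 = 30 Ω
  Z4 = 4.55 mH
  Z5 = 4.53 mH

Step 1 — Angular frequency: ω = 2π·f = 2π·1e+04 = 6.283e+04 rad/s.
Step 2 — Component impedances:
  Z1: Z = 1/(jωC) = -j/(ω·C) = 0 - j1.129e+04 Ω
  Z2: Z = jωL = j·6.283e+04·0.00172 = 0 + j108.1 Ω
  Z3: Z = R = 30 Ω
  Z4: Z = jωL = j·6.283e+04·0.00455 = 0 + j285.9 Ω
  Z5: Z = jωL = j·6.283e+04·0.00453 = 0 + j284.6 Ω
Step 3 — Bridge requires nodal analysis (the Z5 bridge couples midpoints C and D, so the two paths cannot be reduced to a simple series/parallel combination). Setting node B to ground and injecting 1 A at node A, the 3-node admittance system at A, C, D solves to V_A = Z_AB = 30.65 + j166.7 Ω = 169.4∠79.6° Ω.
Step 4 — Power factor: PF = cos(φ) = Re(Z)/|Z| = 30.65/169.4 = 0.1809.
Step 5 — Type: Im(Z) = 166.7 ⇒ lagging (phase φ = 79.6°).

PF = 0.1809 (lagging, φ = 79.6°)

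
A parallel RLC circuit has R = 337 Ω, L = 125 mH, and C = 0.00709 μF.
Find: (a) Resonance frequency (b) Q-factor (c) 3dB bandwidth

Step 1 — Resonance: ω₀ = 1/√(LC) = 1/√(0.125·7.09e-09) = 3.359e+04 rad/s.
Step 2 — f₀ = ω₀/(2π) = 5346 Hz.
Step 3 — Parallel Q: Q = R/(ω₀L) = 337/(3.359e+04·0.125) = 0.08026.
Step 4 — Bandwidth: Δω = ω₀/Q = 4.185e+05 rad/s; BW = Δω/(2π) = 6.661e+04 Hz.

(a) f₀ = 5346 Hz  (b) Q = 0.08026  (c) BW = 6.661e+04 Hz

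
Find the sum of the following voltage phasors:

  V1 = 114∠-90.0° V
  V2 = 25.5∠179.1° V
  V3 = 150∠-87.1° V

Step 1 — Convert each phasor to rectangular form:
  V1 = 114·(cos(-90.0°) + j·sin(-90.0°)) = 0 - j114 V
  V2 = 25.5·(cos(179.1°) + j·sin(179.1°)) = -25.5 + j0.4005 V
  V3 = 150·(cos(-87.1°) + j·sin(-87.1°)) = 7.589 - j149.8 V
Step 2 — Sum components: V_total = -17.91 - j263.4 V.
Step 3 — Convert to polar: |V_total| = 264 V, ∠V_total = -93.9°.

V_total = 264∠-93.9° V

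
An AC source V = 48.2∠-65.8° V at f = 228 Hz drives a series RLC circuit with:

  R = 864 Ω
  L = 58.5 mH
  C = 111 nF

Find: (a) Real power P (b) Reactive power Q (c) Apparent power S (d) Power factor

Step 1 — Angular frequency: ω = 2π·f = 2π·228 = 1433 rad/s.
Step 2 — Component impedances:
  R: Z = R = 864 Ω
  L: Z = jωL = j·1433·0.0585 = 0 + j83.81 Ω
  C: Z = 1/(jωC) = -j/(ω·C) = 0 - j6289 Ω
Step 3 — Series combination: Z_total = R + L + C = 864 - j6205 Ω = 6265∠-82.1° Ω.
Step 4 — Source phasor: V = 48.2∠-65.8° V = 19.76 - j43.96 V.
Step 5 — Current: I = V / Z = 0.007386 + j0.002156 A = 0.007694∠16.3° A.
Step 6 — Complex power: S = V·I* = 0.05114 - j0.3673 VA.
Step 7 — Real power: P = Re(S) = 0.05114 W.
Step 8 — Reactive power: Q = Im(S) = -0.3673 VAR.
Step 9 — Apparent power: |S| = 0.3708 VA.
Step 10 — Power factor: PF = P/|S| = 0.1379 (leading).

(a) P = 0.05114 W  (b) Q = -0.3673 VAR  (c) S = 0.3708 VA  (d) PF = 0.1379 (leading)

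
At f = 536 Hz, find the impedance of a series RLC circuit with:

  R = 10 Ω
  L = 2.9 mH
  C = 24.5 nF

Step 1 — Angular frequency: ω = 2π·f = 2π·536 = 3368 rad/s.
Step 2 — Component impedances:
  R: Z = R = 10 Ω
  L: Z = jωL = j·3368·0.0029 = 0 + j9.767 Ω
  C: Z = 1/(jωC) = -j/(ω·C) = 0 - j1.212e+04 Ω
Step 3 — Series combination: Z_total = R + L + C = 10 - j1.211e+04 Ω = 1.211e+04∠-90.0° Ω.

Z = 10 - j1.211e+04 Ω = 1.211e+04∠-90.0° Ω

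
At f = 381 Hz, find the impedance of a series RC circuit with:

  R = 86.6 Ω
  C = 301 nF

Step 1 — Angular frequency: ω = 2π·f = 2π·381 = 2394 rad/s.
Step 2 — Component impedances:
  R: Z = R = 86.6 Ω
  C: Z = 1/(jωC) = -j/(ω·C) = 0 - j1388 Ω
Step 3 — Series combination: Z_total = R + C = 86.6 - j1388 Ω = 1391∠-86.4° Ω.

Z = 86.6 - j1388 Ω = 1391∠-86.4° Ω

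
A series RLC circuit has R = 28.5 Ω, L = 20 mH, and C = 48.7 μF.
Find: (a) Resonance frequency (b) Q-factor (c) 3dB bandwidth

Step 1 — Resonance condition Im(Z)=0 gives ω₀ = 1/√(LC).
Step 2 — ω₀ = 1/√(0.02·4.87e-05) = 1013 rad/s.
Step 3 — f₀ = ω₀/(2π) = 161.3 Hz.
Step 4 — Series Q: Q = ω₀L/R = 1013·0.02/28.5 = 0.7111.
Step 5 — 3dB bandwidth: Δω = ω₀/Q = 1425 rad/s; BW = Δω/(2π) = 226.8 Hz.

(a) f₀ = 161.3 Hz  (b) Q = 0.7111  (c) BW = 226.8 Hz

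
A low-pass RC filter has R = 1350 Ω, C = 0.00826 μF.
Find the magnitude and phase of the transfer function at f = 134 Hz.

Step 1 — Angular frequency: ω = 2π·134 = 841.9 rad/s.
Step 2 — Transfer function: H(jω) = 1/(1 + jωRC).
Step 3 — Denominator: 1 + jωRC = 1 + j·841.9·1350·8.26e-09 = 1 + j0.009389.
Step 4 — H = 0.9999 - j0.009388.
Step 5 — Magnitude: |H| = 1 (-0.0 dB); phase: φ = -0.5°.

|H| = 1 (-0.0 dB), φ = -0.5°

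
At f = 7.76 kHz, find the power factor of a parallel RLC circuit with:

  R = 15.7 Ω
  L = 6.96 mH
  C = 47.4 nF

Step 1 — Angular frequency: ω = 2π·f = 2π·7760 = 4.876e+04 rad/s.
Step 2 — Component impedances:
  R: Z = R = 15.7 Ω
  L: Z = jωL = j·4.876e+04·0.00696 = 0 + j339.4 Ω
  C: Z = 1/(jωC) = -j/(ω·C) = 0 - j432.7 Ω
Step 3 — Parallel combination: 1/Z_total = 1/R + 1/L + 1/C; Z_total = 15.7 + j0.1567 Ω = 15.7∠0.6° Ω.
Step 4 — Power factor: PF = cos(φ) = Re(Z)/|Z| = 15.7/15.7 = 1.
Step 5 — Type: Im(Z) = 0.1567 ⇒ lagging (phase φ = 0.6°).

PF = 1 (lagging, φ = 0.6°)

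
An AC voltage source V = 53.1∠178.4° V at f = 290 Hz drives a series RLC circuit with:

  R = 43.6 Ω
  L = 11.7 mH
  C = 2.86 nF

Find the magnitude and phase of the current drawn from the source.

Step 1 — Angular frequency: ω = 2π·f = 2π·290 = 1822 rad/s.
Step 2 — Component impedances:
  R: Z = R = 43.6 Ω
  L: Z = jωL = j·1822·0.0117 = 0 + j21.32 Ω
  C: Z = 1/(jωC) = -j/(ω·C) = 0 - j1.919e+05 Ω
Step 3 — Series combination: Z_total = R + L + C = 43.6 - j1.919e+05 Ω = 1.919e+05∠-90.0° Ω.
Step 4 — Source phasor: V = 53.1∠178.4° V = -53.08 + j1.483 V.
Step 5 — Ohm's law: I = V / Z_total = (-53.08 + j1.483) / (43.6 - j1.919e+05) = -7.79e-06 - j0.0002766 A.
Step 6 — Convert to polar: |I| = 0.0002767 A, ∠I = -91.6°.

I = 0.0002767∠-91.6° A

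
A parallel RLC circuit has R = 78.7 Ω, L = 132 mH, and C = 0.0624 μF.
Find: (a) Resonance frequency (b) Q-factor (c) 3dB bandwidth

Step 1 — Resonance: ω₀ = 1/√(LC) = 1/√(0.132·6.24e-08) = 1.102e+04 rad/s.
Step 2 — f₀ = ω₀/(2π) = 1754 Hz.
Step 3 — Parallel Q: Q = R/(ω₀L) = 78.7/(1.102e+04·0.132) = 0.05411.
Step 4 — Bandwidth: Δω = ω₀/Q = 2.036e+05 rad/s; BW = Δω/(2π) = 3.241e+04 Hz.

(a) f₀ = 1754 Hz  (b) Q = 0.05411  (c) BW = 3.241e+04 Hz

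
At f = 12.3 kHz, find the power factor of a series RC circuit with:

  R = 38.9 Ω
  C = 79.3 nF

Step 1 — Angular frequency: ω = 2π·f = 2π·1.23e+04 = 7.728e+04 rad/s.
Step 2 — Component impedances:
  R: Z = R = 38.9 Ω
  C: Z = 1/(jωC) = -j/(ω·C) = 0 - j163.2 Ω
Step 3 — Series combination: Z_total = R + C = 38.9 - j163.2 Ω = 167.7∠-76.6° Ω.
Step 4 — Power factor: PF = cos(φ) = Re(Z)/|Z| = 38.9/167.74 = 0.2319.
Step 5 — Type: Im(Z) = -163.2 ⇒ leading (phase φ = -76.6°).

PF = 0.2319 (leading, φ = -76.6°)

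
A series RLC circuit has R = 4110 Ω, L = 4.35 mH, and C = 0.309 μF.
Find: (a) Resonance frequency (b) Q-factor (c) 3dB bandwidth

Step 1 — Resonance: ω₀ = 1/√(LC) = 1/√(0.00435·3.09e-07) = 2.728e+04 rad/s.
Step 2 — f₀ = ω₀/(2π) = 4341 Hz.
Step 3 — Series Q: Q = ω₀L/R = 2.728e+04·0.00435/4110 = 0.02887.
Step 4 — Bandwidth: Δω = ω₀/Q = 9.448e+05 rad/s; BW = Δω/(2π) = 1.504e+05 Hz.

(a) f₀ = 4341 Hz  (b) Q = 0.02887  (c) BW = 1.504e+05 Hz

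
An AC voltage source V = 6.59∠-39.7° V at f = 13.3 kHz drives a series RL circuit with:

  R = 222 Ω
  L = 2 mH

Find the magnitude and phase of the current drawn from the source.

Step 1 — Angular frequency: ω = 2π·f = 2π·1.33e+04 = 8.357e+04 rad/s.
Step 2 — Component impedances:
  R: Z = R = 222 Ω
  L: Z = jωL = j·8.357e+04·0.002 = 0 + j167.1 Ω
Step 3 — Series combination: Z_total = R + L = 222 + j167.1 Ω = 277.9∠37.0° Ω.
Step 4 — Source phasor: V = 6.59∠-39.7° V = 5.07 - j4.209 V.
Step 5 — Ohm's law: I = V / Z_total = (5.07 - j4.209) / (222 + j167.1) = 0.005466 - j0.02308 A.
Step 6 — Convert to polar: |I| = 0.02372 A, ∠I = -76.7°.

I = 0.02372∠-76.7° A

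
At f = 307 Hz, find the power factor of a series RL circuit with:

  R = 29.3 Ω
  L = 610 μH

Step 1 — Angular frequency: ω = 2π·f = 2π·307 = 1929 rad/s.
Step 2 — Component impedances:
  R: Z = R = 29.3 Ω
  L: Z = jωL = j·1929·0.00061 = 0 + j1.177 Ω
Step 3 — Series combination: Z_total = R + L = 29.3 + j1.177 Ω = 29.32∠2.3° Ω.
Step 4 — Power factor: PF = cos(φ) = Re(Z)/|Z| = 29.3/29.324 = 0.9992.
Step 5 — Type: Im(Z) = 1.177 ⇒ lagging (phase φ = 2.3°).

PF = 0.9992 (lagging, φ = 2.3°)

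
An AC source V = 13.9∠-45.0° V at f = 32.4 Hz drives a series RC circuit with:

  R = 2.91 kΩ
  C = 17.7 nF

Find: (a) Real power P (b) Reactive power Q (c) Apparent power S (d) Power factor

Step 1 — Angular frequency: ω = 2π·f = 2π·32.4 = 203.6 rad/s.
Step 2 — Component impedances:
  R: Z = R = 2910 Ω
  C: Z = 1/(jωC) = -j/(ω·C) = 0 - j2.775e+05 Ω
Step 3 — Series combination: Z_total = R + C = 2910 - j2.775e+05 Ω = 2.775e+05∠-89.4° Ω.
Step 4 — Source phasor: V = 13.9∠-45.0° V = 9.829 - j9.829 V.
Step 5 — Current: I = V / Z = 3.578e-05 + j3.504e-05 A = 5.008e-05∠44.4° A.
Step 6 — Complex power: S = V·I* = 7.299e-06 - j0.0006961 VA.
Step 7 — Real power: P = Re(S) = 7.299e-06 W.
Step 8 — Reactive power: Q = Im(S) = -0.0006961 VAR.
Step 9 — Apparent power: |S| = 0.0006962 VA.
Step 10 — Power factor: PF = P/|S| = 0.01048 (leading).

(a) P = 7.299e-06 W  (b) Q = -0.0006961 VAR  (c) S = 0.0006962 VA  (d) PF = 0.01048 (leading)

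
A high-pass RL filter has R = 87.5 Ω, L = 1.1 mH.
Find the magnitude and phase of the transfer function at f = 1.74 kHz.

Step 1 — Angular frequency: ω = 2π·1740 = 1.093e+04 rad/s.
Step 2 — Transfer function: H(jω) = jωL/(R + jωL).
Step 3 — Numerator jωL = j·12.03; denominator R + jωL = 87.5 + j12.03.
Step 4 — H = 0.01854 + j0.1349.
Step 5 — Magnitude: |H| = 0.1362 (-17.3 dB); phase: φ = 82.2°.

|H| = 0.1362 (-17.3 dB), φ = 82.2°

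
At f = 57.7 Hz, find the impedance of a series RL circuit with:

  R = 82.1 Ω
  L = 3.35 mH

Step 1 — Angular frequency: ω = 2π·f = 2π·57.7 = 362.5 rad/s.
Step 2 — Component impedances:
  R: Z = R = 82.1 Ω
  L: Z = jωL = j·362.5·0.00335 = 0 + j1.215 Ω
Step 3 — Series combination: Z_total = R + L = 82.1 + j1.215 Ω = 82.11∠0.8° Ω.

Z = 82.1 + j1.215 Ω = 82.11∠0.8° Ω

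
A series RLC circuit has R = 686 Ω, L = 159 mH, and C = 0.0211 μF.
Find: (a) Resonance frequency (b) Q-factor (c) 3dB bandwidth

Step 1 — Resonance condition Im(Z)=0 gives ω₀ = 1/√(LC).
Step 2 — ω₀ = 1/√(0.159·2.11e-08) = 1.726e+04 rad/s.
Step 3 — f₀ = ω₀/(2π) = 2748 Hz.
Step 4 — Series Q: Q = ω₀L/R = 1.726e+04·0.159/686 = 4.002.
Step 5 — 3dB bandwidth: Δω = ω₀/Q = 4314 rad/s; BW = Δω/(2π) = 686.7 Hz.

(a) f₀ = 2748 Hz  (b) Q = 4.002  (c) BW = 686.7 Hz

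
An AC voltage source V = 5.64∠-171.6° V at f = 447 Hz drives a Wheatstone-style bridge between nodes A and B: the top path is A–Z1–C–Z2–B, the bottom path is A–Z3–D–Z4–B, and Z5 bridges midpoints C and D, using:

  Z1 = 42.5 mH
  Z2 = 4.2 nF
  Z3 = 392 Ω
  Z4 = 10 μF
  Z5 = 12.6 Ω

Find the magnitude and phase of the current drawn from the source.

Step 1 — Angular frequency: ω = 2π·f = 2π·447 = 2809 rad/s.
Step 2 — Component impedances:
  Z1: Z = jωL = j·2809·0.0425 = 0 + j119.4 Ω
  Z2: Z = 1/(jωC) = -j/(ω·C) = 0 - j8.477e+04 Ω
  Z3: Z = R = 392 Ω
  Z4: Z = 1/(jωC) = -j/(ω·C) = 0 - j35.61 Ω
  Z5: Z = R = 12.6 Ω
Step 3 — Bridge requires nodal analysis (the Z5 bridge couples midpoints C and D, so the two paths cannot be reduced to a simple series/parallel combination). Setting node B to ground and injecting 1 A at node A, the 3-node admittance system at A, C, D solves to V_A = Z_AB = 42.61 + j67.49 Ω = 79.81∠57.7° Ω.
Step 4 — Source phasor: V = 5.64∠-171.6° V = -5.579 - j0.8239 V.
Step 5 — Ohm's law: I = V / Z_total = (-5.579 - j0.8239) / (42.61 + j67.49) = -0.04605 + j0.0536 A.
Step 6 — Convert to polar: |I| = 0.07067 A, ∠I = 130.7°.

I = 0.07067∠130.7° A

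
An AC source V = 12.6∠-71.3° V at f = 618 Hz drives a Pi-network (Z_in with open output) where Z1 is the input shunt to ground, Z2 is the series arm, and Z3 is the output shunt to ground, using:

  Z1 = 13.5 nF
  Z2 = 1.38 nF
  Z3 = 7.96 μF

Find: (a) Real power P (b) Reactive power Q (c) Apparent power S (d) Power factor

Step 1 — Angular frequency: ω = 2π·f = 2π·618 = 3883 rad/s.
Step 2 — Component impedances:
  Z1: Z = 1/(jωC) = -j/(ω·C) = 0 - j1.908e+04 Ω
  Z2: Z = 1/(jωC) = -j/(ω·C) = 0 - j1.866e+05 Ω
  Z3: Z = 1/(jωC) = -j/(ω·C) = 0 - j32.35 Ω
Step 3 — With open output, the series arm Z2 and the output shunt Z3 appear in series to ground: Z2 + Z3 = 0 - j1.866e+05 Ω.
Step 4 — Parallel with input shunt Z1: Z_in = Z1 || (Z2 + Z3) = 0 - j1.731e+04 Ω = 1.731e+04∠-90.0° Ω.
Step 5 — Source phasor: V = 12.6∠-71.3° V = 4.04 - j11.93 V.
Step 6 — Current: I = V / Z = 0.0006896 + j0.0002334 A = 0.000728∠18.7° A.
Step 7 — Complex power: S = V·I* = 0 - j0.009173 VA.
Step 8 — Real power: P = Re(S) = 0 W.
Step 9 — Reactive power: Q = Im(S) = -0.009173 VAR.
Step 10 — Apparent power: |S| = 0.009173 VA.
Step 11 — Power factor: PF = P/|S| = 0 (leading).

(a) P = 0 W  (b) Q = -0.009173 VAR  (c) S = 0.009173 VA  (d) PF = 0 (leading)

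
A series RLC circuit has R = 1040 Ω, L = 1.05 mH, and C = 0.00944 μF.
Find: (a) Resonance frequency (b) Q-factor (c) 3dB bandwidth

Step 1 — Resonance: ω₀ = 1/√(LC) = 1/√(0.00105·9.44e-09) = 3.176e+05 rad/s.
Step 2 — f₀ = ω₀/(2π) = 5.055e+04 Hz.
Step 3 — Series Q: Q = ω₀L/R = 3.176e+05·0.00105/1040 = 0.3207.
Step 4 — Bandwidth: Δω = ω₀/Q = 9.905e+05 rad/s; BW = Δω/(2π) = 1.576e+05 Hz.

(a) f₀ = 5.055e+04 Hz  (b) Q = 0.3207  (c) BW = 1.576e+05 Hz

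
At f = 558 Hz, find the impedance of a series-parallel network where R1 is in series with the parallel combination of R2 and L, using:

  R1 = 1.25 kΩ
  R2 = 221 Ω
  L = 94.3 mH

Step 1 — Angular frequency: ω = 2π·f = 2π·558 = 3506 rad/s.
Step 2 — Component impedances:
  R1: Z = R = 1250 Ω
  R2: Z = R = 221 Ω
  L: Z = jωL = j·3506·0.0943 = 0 + j330.6 Ω
Step 3 — Parallel branch: R2 || L = 1/(1/R2 + 1/L) = 152.7 + j102.1 Ω.
Step 4 — Series with R1: Z_total = R1 + (R2 || L) = 1403 + j102.1 Ω = 1406∠4.2° Ω.

Z = 1403 + j102.1 Ω = 1406∠4.2° Ω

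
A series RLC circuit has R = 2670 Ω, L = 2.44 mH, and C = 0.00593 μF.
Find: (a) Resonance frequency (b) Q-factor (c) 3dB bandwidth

Step 1 — Resonance condition Im(Z)=0 gives ω₀ = 1/√(LC).
Step 2 — ω₀ = 1/√(0.00244·5.93e-09) = 2.629e+05 rad/s.
Step 3 — f₀ = ω₀/(2π) = 4.184e+04 Hz.
Step 4 — Series Q: Q = ω₀L/R = 2.629e+05·0.00244/2670 = 0.2402.
Step 5 — 3dB bandwidth: Δω = ω₀/Q = 1.094e+06 rad/s; BW = Δω/(2π) = 1.742e+05 Hz.

(a) f₀ = 4.184e+04 Hz  (b) Q = 0.2402  (c) BW = 1.742e+05 Hz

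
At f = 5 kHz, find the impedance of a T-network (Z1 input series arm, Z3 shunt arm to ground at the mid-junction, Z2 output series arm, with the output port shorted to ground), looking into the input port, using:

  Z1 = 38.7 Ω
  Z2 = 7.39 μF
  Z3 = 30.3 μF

Step 1 — Angular frequency: ω = 2π·f = 2π·5000 = 3.142e+04 rad/s.
Step 2 — Component impedances:
  Z1: Z = R = 38.7 Ω
  Z2: Z = 1/(jωC) = -j/(ω·C) = 0 - j4.307 Ω
  Z3: Z = 1/(jωC) = -j/(ω·C) = 0 - j1.051 Ω
Step 3 — With the output port shorted to ground, the output series arm Z2 runs from the junction to ground; the shunt arm Z3 also runs from the junction to ground. They appear in parallel: Z3 || Z2 = 0 - j0.8445 Ω.
Step 4 — Series with input arm Z1: Z_in = Z1 + (Z3 || Z2) = 38.7 - j0.8445 Ω = 38.71∠-1.3° Ω.

Z = 38.7 - j0.8445 Ω = 38.71∠-1.3° Ω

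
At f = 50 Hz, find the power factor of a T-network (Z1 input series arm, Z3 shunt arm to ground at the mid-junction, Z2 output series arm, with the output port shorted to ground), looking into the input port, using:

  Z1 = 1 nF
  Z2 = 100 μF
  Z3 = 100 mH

Step 1 — Angular frequency: ω = 2π·f = 2π·50 = 314.2 rad/s.
Step 2 — Component impedances:
  Z1: Z = 1/(jωC) = -j/(ω·C) = 0 - j3.183e+06 Ω
  Z2: Z = 1/(jωC) = -j/(ω·C) = 0 - j31.83 Ω
  Z3: Z = jωL = j·314.2·0.1 = 0 + j31.42 Ω
Step 3 — With the output port shorted to ground, the output series arm Z2 runs from the junction to ground; the shunt arm Z3 also runs from the junction to ground. They appear in parallel: Z3 || Z2 = 0 + j2409 Ω.
Step 4 — Series with input arm Z1: Z_in = Z1 + (Z3 || Z2) = 0 - j3.181e+06 Ω = 3.181e+06∠-90.0° Ω.
Step 5 — Power factor: PF = cos(φ) = Re(Z)/|Z| = 0/3.181e+06 = 0.
Step 6 — Type: Im(Z) = -3.181e+06 ⇒ leading (phase φ = -90.0°).

PF = 0 (leading, φ = -90.0°)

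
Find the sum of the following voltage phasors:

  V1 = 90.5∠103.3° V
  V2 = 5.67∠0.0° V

Step 1 — Convert each phasor to rectangular form:
  V1 = 90.5·(cos(103.3°) + j·sin(103.3°)) = -20.82 + j88.07 V
  V2 = 5.67·(cos(0.0°) + j·sin(0.0°)) = 5.67 V
Step 2 — Sum components: V_total = -15.15 + j88.07 V.
Step 3 — Convert to polar: |V_total| = 89.37 V, ∠V_total = 99.8°.

V_total = 89.37∠99.8° V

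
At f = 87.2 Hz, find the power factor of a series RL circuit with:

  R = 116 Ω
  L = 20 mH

Step 1 — Angular frequency: ω = 2π·f = 2π·87.2 = 547.9 rad/s.
Step 2 — Component impedances:
  R: Z = R = 116 Ω
  L: Z = jωL = j·547.9·0.02 = 0 + j10.96 Ω
Step 3 — Series combination: Z_total = R + L = 116 + j10.96 Ω = 116.5∠5.4° Ω.
Step 4 — Power factor: PF = cos(φ) = Re(Z)/|Z| = 116/116.516 = 0.9956.
Step 5 — Type: Im(Z) = 10.96 ⇒ lagging (phase φ = 5.4°).

PF = 0.9956 (lagging, φ = 5.4°)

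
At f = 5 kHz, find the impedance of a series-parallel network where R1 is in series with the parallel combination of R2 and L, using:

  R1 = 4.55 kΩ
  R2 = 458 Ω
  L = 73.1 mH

Step 1 — Angular frequency: ω = 2π·f = 2π·5000 = 3.142e+04 rad/s.
Step 2 — Component impedances:
  R1: Z = R = 4550 Ω
  R2: Z = R = 458 Ω
  L: Z = jωL = j·3.142e+04·0.0731 = 0 + j2297 Ω
Step 3 — Parallel branch: R2 || L = 1/(1/R2 + 1/L) = 440.5 + j87.85 Ω.
Step 4 — Series with R1: Z_total = R1 + (R2 || L) = 4990 + j87.85 Ω = 4991∠1.0° Ω.

Z = 4990 + j87.85 Ω = 4991∠1.0° Ω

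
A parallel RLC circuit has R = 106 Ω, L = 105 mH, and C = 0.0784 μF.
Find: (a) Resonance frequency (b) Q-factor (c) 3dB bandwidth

Step 1 — Resonance: ω₀ = 1/√(LC) = 1/√(0.105·7.84e-08) = 1.102e+04 rad/s.
Step 2 — f₀ = ω₀/(2π) = 1754 Hz.
Step 3 — Parallel Q: Q = R/(ω₀L) = 106/(1.102e+04·0.105) = 0.09159.
Step 4 — Bandwidth: Δω = ω₀/Q = 1.203e+05 rad/s; BW = Δω/(2π) = 1.915e+04 Hz.

(a) f₀ = 1754 Hz  (b) Q = 0.09159  (c) BW = 1.915e+04 Hz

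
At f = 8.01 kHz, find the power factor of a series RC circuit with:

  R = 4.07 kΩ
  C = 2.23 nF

Step 1 — Angular frequency: ω = 2π·f = 2π·8010 = 5.033e+04 rad/s.
Step 2 — Component impedances:
  R: Z = R = 4070 Ω
  C: Z = 1/(jωC) = -j/(ω·C) = 0 - j8910 Ω
Step 3 — Series combination: Z_total = R + C = 4070 - j8910 Ω = 9796∠-65.4° Ω.
Step 4 — Power factor: PF = cos(φ) = Re(Z)/|Z| = 4070/9796 = 0.4155.
Step 5 — Type: Im(Z) = -8910 ⇒ leading (phase φ = -65.4°).

PF = 0.4155 (leading, φ = -65.4°)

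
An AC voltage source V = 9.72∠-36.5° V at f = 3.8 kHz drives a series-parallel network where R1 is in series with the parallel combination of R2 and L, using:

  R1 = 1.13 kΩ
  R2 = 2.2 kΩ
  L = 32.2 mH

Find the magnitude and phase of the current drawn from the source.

Step 1 — Angular frequency: ω = 2π·f = 2π·3800 = 2.388e+04 rad/s.
Step 2 — Component impedances:
  R1: Z = R = 1130 Ω
  R2: Z = R = 2200 Ω
  L: Z = jωL = j·2.388e+04·0.0322 = 0 + j768.8 Ω
Step 3 — Parallel branch: R2 || L = 1/(1/R2 + 1/L) = 239.4 + j685.1 Ω.
Step 4 — Series with R1: Z_total = R1 + (R2 || L) = 1369 + j685.1 Ω = 1531∠26.6° Ω.
Step 5 — Source phasor: V = 9.72∠-36.5° V = 7.813 - j5.782 V.
Step 6 — Ohm's law: I = V / Z_total = (7.813 - j5.782) / (1369 + j685.1) = 0.002874 - j0.00566 A.
Step 7 — Convert to polar: |I| = 0.006348 A, ∠I = -63.1°.

I = 0.006348∠-63.1° A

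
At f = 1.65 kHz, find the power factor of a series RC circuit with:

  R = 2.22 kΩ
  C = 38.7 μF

Step 1 — Angular frequency: ω = 2π·f = 2π·1650 = 1.037e+04 rad/s.
Step 2 — Component impedances:
  R: Z = R = 2220 Ω
  C: Z = 1/(jωC) = -j/(ω·C) = 0 - j2.492 Ω
Step 3 — Series combination: Z_total = R + C = 2220 - j2.492 Ω = 2220∠-0.1° Ω.
Step 4 — Power factor: PF = cos(φ) = Re(Z)/|Z| = 2220/2220 = 1.
Step 5 — Type: Im(Z) = -2.492 ⇒ leading (phase φ = -0.1°).

PF = 1 (leading, φ = -0.1°)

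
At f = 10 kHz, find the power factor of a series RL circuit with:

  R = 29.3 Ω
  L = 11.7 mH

Step 1 — Angular frequency: ω = 2π·f = 2π·1e+04 = 6.283e+04 rad/s.
Step 2 — Component impedances:
  R: Z = R = 29.3 Ω
  L: Z = jωL = j·6.283e+04·0.0117 = 0 + j735.1 Ω
Step 3 — Series combination: Z_total = R + L = 29.3 + j735.1 Ω = 735.7∠87.7° Ω.
Step 4 — Power factor: PF = cos(φ) = Re(Z)/|Z| = 29.3/735.7 = 0.03983.
Step 5 — Type: Im(Z) = 735.1 ⇒ lagging (phase φ = 87.7°).

PF = 0.03983 (lagging, φ = 87.7°)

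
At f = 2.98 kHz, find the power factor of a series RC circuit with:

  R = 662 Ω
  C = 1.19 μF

Step 1 — Angular frequency: ω = 2π·f = 2π·2980 = 1.872e+04 rad/s.
Step 2 — Component impedances:
  R: Z = R = 662 Ω
  C: Z = 1/(jωC) = -j/(ω·C) = 0 - j44.88 Ω
Step 3 — Series combination: Z_total = R + C = 662 - j44.88 Ω = 663.5∠-3.9° Ω.
Step 4 — Power factor: PF = cos(φ) = Re(Z)/|Z| = 662/663.5 = 0.9977.
Step 5 — Type: Im(Z) = -44.88 ⇒ leading (phase φ = -3.9°).

PF = 0.9977 (leading, φ = -3.9°)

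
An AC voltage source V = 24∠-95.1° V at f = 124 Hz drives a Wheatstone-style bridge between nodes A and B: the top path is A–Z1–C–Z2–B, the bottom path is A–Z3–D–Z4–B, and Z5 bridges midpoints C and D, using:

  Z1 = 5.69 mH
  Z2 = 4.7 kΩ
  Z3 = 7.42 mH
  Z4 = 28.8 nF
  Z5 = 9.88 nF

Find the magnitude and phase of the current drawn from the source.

Step 1 — Angular frequency: ω = 2π·f = 2π·124 = 779.1 rad/s.
Step 2 — Component impedances:
  Z1: Z = jωL = j·779.1·0.00569 = 0 + j4.433 Ω
  Z2: Z = R = 4700 Ω
  Z3: Z = jωL = j·779.1·0.00742 = 0 + j5.781 Ω
  Z4: Z = 1/(jωC) = -j/(ω·C) = 0 - j4.457e+04 Ω
  Z5: Z = 1/(jωC) = -j/(ω·C) = 0 - j1.299e+05 Ω
Step 3 — Bridge requires nodal analysis (the Z5 bridge couples midpoints C and D, so the two paths cannot be reduced to a simple series/parallel combination). Setting node B to ground and injecting 1 A at node A, the 3-node admittance system at A, C, D solves to V_A = Z_AB = 4649 - j486 Ω = 4675∠-6.0° Ω.
Step 4 — Source phasor: V = 24∠-95.1° V = -2.133 - j23.9 V.
Step 5 — Ohm's law: I = V / Z_total = (-2.133 - j23.9) / (4649 - j486) = 7.774e-05 - j0.005134 A.
Step 6 — Convert to polar: |I| = 0.005134 A, ∠I = -89.1°.

I = 0.005134∠-89.1° A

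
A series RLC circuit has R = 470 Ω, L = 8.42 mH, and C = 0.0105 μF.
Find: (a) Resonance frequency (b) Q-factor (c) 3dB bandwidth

Step 1 — Resonance condition Im(Z)=0 gives ω₀ = 1/√(LC).
Step 2 — ω₀ = 1/√(0.00842·1.05e-08) = 1.064e+05 rad/s.
Step 3 — f₀ = ω₀/(2π) = 1.693e+04 Hz.
Step 4 — Series Q: Q = ω₀L/R = 1.064e+05·0.00842/470 = 1.905.
Step 5 — 3dB bandwidth: Δω = ω₀/Q = 5.582e+04 rad/s; BW = Δω/(2π) = 8884 Hz.

(a) f₀ = 1.693e+04 Hz  (b) Q = 1.905  (c) BW = 8884 Hz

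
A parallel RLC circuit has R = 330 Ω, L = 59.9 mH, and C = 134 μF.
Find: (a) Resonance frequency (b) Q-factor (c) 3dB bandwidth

Step 1 — Resonance: ω₀ = 1/√(LC) = 1/√(0.0599·0.000134) = 353 rad/s.
Step 2 — f₀ = ω₀/(2π) = 56.18 Hz.
Step 3 — Parallel Q: Q = R/(ω₀L) = 330/(353·0.0599) = 15.61.
Step 4 — Bandwidth: Δω = ω₀/Q = 22.61 rad/s; BW = Δω/(2π) = 3.599 Hz.

(a) f₀ = 56.18 Hz  (b) Q = 15.61  (c) BW = 3.599 Hz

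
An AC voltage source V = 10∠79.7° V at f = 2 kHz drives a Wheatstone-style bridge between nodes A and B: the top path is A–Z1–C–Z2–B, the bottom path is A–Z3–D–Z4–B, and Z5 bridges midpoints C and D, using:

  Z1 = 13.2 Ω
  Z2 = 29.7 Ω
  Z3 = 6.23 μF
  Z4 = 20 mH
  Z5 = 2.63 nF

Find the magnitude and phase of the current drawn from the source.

Step 1 — Angular frequency: ω = 2π·f = 2π·2000 = 1.257e+04 rad/s.
Step 2 — Component impedances:
  Z1: Z = R = 13.2 Ω
  Z2: Z = R = 29.7 Ω
  Z3: Z = 1/(jωC) = -j/(ω·C) = 0 - j12.77 Ω
  Z4: Z = jωL = j·1.257e+04·0.02 = 0 + j251.3 Ω
  Z5: Z = 1/(jωC) = -j/(ω·C) = 0 - j3.026e+04 Ω
Step 3 — Bridge requires nodal analysis (the Z5 bridge couples midpoints C and D, so the two paths cannot be reduced to a simple series/parallel combination). Setting node B to ground and injecting 1 A at node A, the 3-node admittance system at A, C, D solves to V_A = Z_AB = 41.56 + j7.466 Ω = 42.22∠10.2° Ω.
Step 4 — Source phasor: V = 10∠79.7° V = 1.788 + j9.839 V.
Step 5 — Ohm's law: I = V / Z_total = (1.788 + j9.839) / (41.56 + j7.466) = 0.08288 + j0.2219 A.
Step 6 — Convert to polar: |I| = 0.2368 A, ∠I = 69.5°.

I = 0.2368∠69.5° A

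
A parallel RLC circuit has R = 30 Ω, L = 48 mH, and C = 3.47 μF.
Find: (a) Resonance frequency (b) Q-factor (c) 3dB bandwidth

Step 1 — Resonance: ω₀ = 1/√(LC) = 1/√(0.048·3.47e-06) = 2450 rad/s.
Step 2 — f₀ = ω₀/(2π) = 390 Hz.
Step 3 — Parallel Q: Q = R/(ω₀L) = 30/(2450·0.048) = 0.2551.
Step 4 — Bandwidth: Δω = ω₀/Q = 9606 rad/s; BW = Δω/(2π) = 1529 Hz.

(a) f₀ = 390 Hz  (b) Q = 0.2551  (c) BW = 1529 Hz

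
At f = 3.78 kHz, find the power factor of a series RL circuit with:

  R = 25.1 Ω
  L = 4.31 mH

Step 1 — Angular frequency: ω = 2π·f = 2π·3780 = 2.375e+04 rad/s.
Step 2 — Component impedances:
  R: Z = R = 25.1 Ω
  L: Z = jωL = j·2.375e+04·0.00431 = 0 + j102.4 Ω
Step 3 — Series combination: Z_total = R + L = 25.1 + j102.4 Ω = 105.4∠76.2° Ω.
Step 4 — Power factor: PF = cos(φ) = Re(Z)/|Z| = 25.1/105.4 = 0.2381.
Step 5 — Type: Im(Z) = 102.4 ⇒ lagging (phase φ = 76.2°).

PF = 0.2381 (lagging, φ = 76.2°)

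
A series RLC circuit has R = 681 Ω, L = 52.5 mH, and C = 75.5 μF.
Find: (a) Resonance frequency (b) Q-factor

Step 1 — Resonance condition Im(Z)=0 gives ω₀ = 1/√(LC).
Step 2 — ω₀ = 1/√(0.0525·7.55e-05) = 502.3 rad/s.
Step 3 — f₀ = ω₀/(2π) = 79.94 Hz.
Step 4 — Series Q: Q = ω₀L/R = 502.3·0.0525/681 = 0.03872.

(a) f₀ = 79.94 Hz  (b) Q = 0.03872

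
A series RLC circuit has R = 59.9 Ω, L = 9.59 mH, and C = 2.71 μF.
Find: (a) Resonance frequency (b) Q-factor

Step 1 — Resonance condition Im(Z)=0 gives ω₀ = 1/√(LC).
Step 2 — ω₀ = 1/√(0.00959·2.71e-06) = 6203 rad/s.
Step 3 — f₀ = ω₀/(2π) = 987.2 Hz.
Step 4 — Series Q: Q = ω₀L/R = 6203·0.00959/59.9 = 0.9931.

(a) f₀ = 987.2 Hz  (b) Q = 0.9931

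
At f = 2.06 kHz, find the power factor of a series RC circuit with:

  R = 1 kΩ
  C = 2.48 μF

Step 1 — Angular frequency: ω = 2π·f = 2π·2060 = 1.294e+04 rad/s.
Step 2 — Component impedances:
  R: Z = R = 1000 Ω
  C: Z = 1/(jωC) = -j/(ω·C) = 0 - j31.15 Ω
Step 3 — Series combination: Z_total = R + C = 1000 - j31.15 Ω = 1000∠-1.8° Ω.
Step 4 — Power factor: PF = cos(φ) = Re(Z)/|Z| = 1000/1000.5 = 0.9995.
Step 5 — Type: Im(Z) = -31.15 ⇒ leading (phase φ = -1.8°).

PF = 0.9995 (leading, φ = -1.8°)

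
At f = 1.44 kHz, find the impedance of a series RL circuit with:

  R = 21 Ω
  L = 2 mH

Step 1 — Angular frequency: ω = 2π·f = 2π·1440 = 9048 rad/s.
Step 2 — Component impedances:
  R: Z = R = 21 Ω
  L: Z = jωL = j·9048·0.002 = 0 + j18.1 Ω
Step 3 — Series combination: Z_total = R + L = 21 + j18.1 Ω = 27.72∠40.8° Ω.

Z = 21 + j18.1 Ω = 27.72∠40.8° Ω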